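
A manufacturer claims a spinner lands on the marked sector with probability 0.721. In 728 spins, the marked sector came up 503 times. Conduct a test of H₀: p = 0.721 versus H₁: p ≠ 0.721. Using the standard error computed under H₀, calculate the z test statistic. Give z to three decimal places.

p̂ = 503/728 ≈ 0.69093.
SE = √(p₀(1−p₀)/n) = √(0.20116/728) = 0.01662.
z = (0.69093 − 0.721)/0.01662 = -0.03007/0.01662 = -1.809.

z = -1.809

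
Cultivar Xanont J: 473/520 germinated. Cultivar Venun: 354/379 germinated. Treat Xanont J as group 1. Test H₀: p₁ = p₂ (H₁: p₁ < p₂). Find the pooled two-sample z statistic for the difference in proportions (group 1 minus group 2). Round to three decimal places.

z = -1.332

p̂₁ = 473/520 = 0.90962, p̂₂ = 354/379 = 0.93404.
Pooled p̂ = (473+354)/(520+379) = 827/899 = 0.91991.
SE = √(p̂(1−p̂)(1/n₁+1/n₂)) = √(0.91991·0.08009·0.0045616) = √(0.000336075) = 0.01833.
z = (0.90962 − 0.93404)/0.01833 = -0.02442/0.01833 = -1.332.
p-value = P(Z < -1.332) ≈ 0.0914.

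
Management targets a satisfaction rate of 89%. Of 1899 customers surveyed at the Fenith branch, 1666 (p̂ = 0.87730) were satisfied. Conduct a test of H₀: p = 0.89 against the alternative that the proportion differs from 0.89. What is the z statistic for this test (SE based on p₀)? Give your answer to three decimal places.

p̂ = 1666/1899 ≈ 0.877304.
Under H₀, SE = √(0.89·0.11/1899) = √(5.15534e-05) = 0.007180.
z = (0.877304 − 0.89)/0.007180 = -0.012696/0.007180 = -1.768.
p-value = 2·P(Z > 1.768) ≈ 0.0770.

z = -1.768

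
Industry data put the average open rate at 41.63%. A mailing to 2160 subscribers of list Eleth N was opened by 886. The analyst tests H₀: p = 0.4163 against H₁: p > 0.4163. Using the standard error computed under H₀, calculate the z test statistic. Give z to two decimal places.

p̂ = 886/2160 ≈ 0.4102.
SE = √(p₀(1−p₀)/n) = √(0.24299/2160) = 0.0106.
z = (0.4102 − 0.4163)/0.0106 = -0.0061/0.0106 = -0.58.
p-value = P(Z > -0.577) ≈ 0.7179.

z = -0.58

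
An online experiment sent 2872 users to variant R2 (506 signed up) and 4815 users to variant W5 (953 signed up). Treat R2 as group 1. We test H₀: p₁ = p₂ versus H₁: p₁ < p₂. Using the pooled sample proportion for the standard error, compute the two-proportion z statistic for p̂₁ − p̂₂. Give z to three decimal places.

z = -2.351

p̂₁ = 506/2872 = 0.176184, p̂₂ = 953/4815 = 0.197923.
Pooled p̂ = (506+953)/(2872+4815) = 1459/7687 = 0.189801.
SE = √(p̂(1−p̂)(1/n₁+1/n₂)) = √(0.189801·0.810199·0.000555874) = √(8.54803e-05) = 0.009246.
z = (0.176184 − 0.197923)/0.009246 = -0.021739/0.009246 = -2.351.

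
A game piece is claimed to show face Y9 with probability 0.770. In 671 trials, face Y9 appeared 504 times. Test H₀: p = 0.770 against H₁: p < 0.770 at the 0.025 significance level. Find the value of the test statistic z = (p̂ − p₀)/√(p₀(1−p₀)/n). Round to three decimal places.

z = -1.162

p̂ = 504/671 = 0.75112.
SE = √(p₀(1−p₀)/n) = √(0.1771/671) = 0.01625.
z = (0.75112 − 0.77)/0.01625 = -0.01888/0.01625 = -1.162.
p-value = P(Z < -1.162) ≈ 0.1226, so at α = 0.025 we fail to reject H₀.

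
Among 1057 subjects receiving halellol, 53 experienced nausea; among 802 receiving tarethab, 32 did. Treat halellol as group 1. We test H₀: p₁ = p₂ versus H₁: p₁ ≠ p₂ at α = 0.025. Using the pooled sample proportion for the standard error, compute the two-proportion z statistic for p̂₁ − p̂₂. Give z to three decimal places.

p̂₁ = 53/1057 ≈ 0.05014, p̂₂ = 32/802 ≈ 0.03990.
Pooled p̂ = (53+32)/(1057+802) = 85/1859 = 0.04572.
SE = √(0.0436329 × 0.00219296) = 0.00978.
z = (0.05014 − 0.03990)/0.00978 = 0.01024/0.00978 = 1.047.
p-value = 2·P(Z > 1.047) ≈ 0.2951; since p > α = 0.025, fail to reject H₀.

z = 1.047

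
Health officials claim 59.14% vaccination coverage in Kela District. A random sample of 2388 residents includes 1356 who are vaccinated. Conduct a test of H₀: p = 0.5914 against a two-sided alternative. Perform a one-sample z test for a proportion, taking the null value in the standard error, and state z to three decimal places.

z = -2.342

p̂ = 1356/2388 ≈ 0.56784.
Under H₀, SE = √(0.5914·0.4086/2388) = √(0.000101192) = 0.01006.
z = (0.56784 − 0.5914)/0.01006 = -0.02356/0.01006 = -2.342.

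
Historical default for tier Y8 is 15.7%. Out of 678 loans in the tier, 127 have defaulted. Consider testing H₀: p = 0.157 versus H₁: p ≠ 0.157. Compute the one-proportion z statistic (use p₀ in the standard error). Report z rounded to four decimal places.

z = 2.1698

p̂ = 127/678 ≈ 0.187316.
SE = √(p₀(1−p₀)/n) = √(0.13235/678) = 0.013972.
z = (0.187316 − 0.157)/0.013972 = 0.030316/0.013972 = 2.1698.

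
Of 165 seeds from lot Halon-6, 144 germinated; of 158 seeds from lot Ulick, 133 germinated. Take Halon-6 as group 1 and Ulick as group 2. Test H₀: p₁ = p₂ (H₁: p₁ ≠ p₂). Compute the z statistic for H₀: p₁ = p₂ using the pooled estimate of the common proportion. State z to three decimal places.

p̂₁ = 144/165 ≈ 0.87273, p̂₂ = 133/158 ≈ 0.84177.
Pooled p̂ = (144+133)/(165+158) = 277/323 = 0.85759.
SE = √(p̂(1−p̂)(1/n₁+1/n₂)) = √(0.85759·0.14241·0.0123897) = √(0.00151319) = 0.03890.
z = (0.87273 − 0.84177)/0.03890 = 0.03096/0.03890 = 0.796.
Two-sided p-value ≈ 2·Φ(−0.796) = 0.4262.

z = 0.796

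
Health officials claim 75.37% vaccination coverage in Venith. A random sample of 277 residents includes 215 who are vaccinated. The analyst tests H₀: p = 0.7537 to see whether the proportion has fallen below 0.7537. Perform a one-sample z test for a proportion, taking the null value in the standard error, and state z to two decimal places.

p̂ = 215/277 ≈ 0.7762.
Standard error under H₀: √(0.7537×0.2463/277) = 0.0259.
z = (0.7762 − 0.7537)/0.0259 = 0.0225/0.0259 = 0.87.

z = 0.87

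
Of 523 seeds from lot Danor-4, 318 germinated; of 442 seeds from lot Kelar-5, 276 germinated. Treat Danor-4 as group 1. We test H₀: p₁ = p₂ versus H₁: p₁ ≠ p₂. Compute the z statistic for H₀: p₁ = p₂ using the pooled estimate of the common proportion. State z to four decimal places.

z = -0.5219

p̂₁ = 318/523 = 0.608031, p̂₂ = 276/442 = 0.624434.
Pooled p̂ = (318+276)/(523+442) = 594/965 = 0.615544.
SE = √(p̂(1−p̂)(1/n₁+1/n₂)) = √(0.615544·0.384456·0.00417449) = √(0.000987891) = 0.031431.
z = (0.608031 − 0.624434)/0.031431 = -0.016403/0.031431 = -0.5219.
Two-sided p-value ≈ 2·Φ(−0.522) = 0.6017.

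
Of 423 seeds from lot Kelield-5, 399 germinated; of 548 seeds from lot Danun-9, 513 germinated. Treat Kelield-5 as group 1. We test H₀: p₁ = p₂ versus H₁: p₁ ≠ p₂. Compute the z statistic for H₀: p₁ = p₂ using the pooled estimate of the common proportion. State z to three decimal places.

p̂₁ = 399/423 = 0.94326, p̂₂ = 513/548 = 0.93613.
Pooled p̂ = (399+513)/(423+548) = 912/971 = 0.93924.
SE = √(0.0570701 × 0.00418888) = 0.01546.
z = (0.94326 − 0.93613)/0.01546 = 0.00713/0.01546 = 0.461.

z = 0.461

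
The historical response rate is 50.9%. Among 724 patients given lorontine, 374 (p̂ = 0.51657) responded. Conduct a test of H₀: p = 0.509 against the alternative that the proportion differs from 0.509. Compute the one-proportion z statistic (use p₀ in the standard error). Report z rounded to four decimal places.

z = 0.4077

p̂ = 374/724 = 0.516575.
SE = √(p₀(1−p₀)/n) = √(0.24992/724) = 0.018579.
z = (0.516575 − 0.509)/0.018579 = 0.007575/0.018579 = 0.4077.
Two-sided p-value ≈ 2·Φ(−0.408) = 0.6835.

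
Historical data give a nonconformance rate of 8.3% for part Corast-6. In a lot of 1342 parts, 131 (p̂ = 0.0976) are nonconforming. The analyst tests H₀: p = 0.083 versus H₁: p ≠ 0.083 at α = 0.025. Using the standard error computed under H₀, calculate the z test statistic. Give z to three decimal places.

p̂ = 131/1342 ≈ 0.097615.
Under H₀, SE = √(0.083·0.917/1342) = √(5.67146e-05) = 0.007531.
z = (0.097615 − 0.083)/0.007531 = 0.014615/0.007531 = 1.941.
Two-sided p-value ≈ 2·Φ(−1.941) = 0.0523; since p > α = 0.025, fail to reject H₀.

z = 1.941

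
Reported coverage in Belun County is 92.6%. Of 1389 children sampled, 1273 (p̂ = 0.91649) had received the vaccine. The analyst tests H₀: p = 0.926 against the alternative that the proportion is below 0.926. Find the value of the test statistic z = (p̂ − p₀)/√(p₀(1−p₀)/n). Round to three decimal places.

p̂ = 1273/1389 = 0.916487.
Under H₀, SE = √(0.926·0.074/1389) = √(4.93333e-05) = 0.007024.
z = (0.916487 − 0.926)/0.007024 = -0.009513/0.007024 = -1.354.
p-value = P(Z < -1.354) ≈ 0.0878.

z = -1.354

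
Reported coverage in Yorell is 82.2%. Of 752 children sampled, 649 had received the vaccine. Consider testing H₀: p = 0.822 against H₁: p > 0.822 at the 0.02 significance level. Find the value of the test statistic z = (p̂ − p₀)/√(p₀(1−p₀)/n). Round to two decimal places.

p̂ = 649/752 = 0.86303.
Under H₀, SE = √(0.822·0.178/752) = √(0.000194569) = 0.01395.
z = (0.86303 − 0.822)/0.01395 = 0.04103/0.01395 = 2.94.
p-value = P(Z > 2.942) ≈ 0.0016, so at α = 0.02 we reject H₀.

z = 2.94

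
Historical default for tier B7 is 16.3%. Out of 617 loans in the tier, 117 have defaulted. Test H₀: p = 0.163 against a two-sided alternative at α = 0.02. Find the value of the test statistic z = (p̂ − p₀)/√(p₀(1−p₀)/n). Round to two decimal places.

z = 1.79

p̂ = 117/617 = 0.1896.
Standard error under H₀: √(0.163×0.837/617) = 0.0149.
z = (0.1896 − 0.163)/0.0149 = 0.0266/0.0149 = 1.79.
Two-sided p-value ≈ 2·Φ(−1.791) = 0.0733, so at α = 0.02 we fail to reject H₀.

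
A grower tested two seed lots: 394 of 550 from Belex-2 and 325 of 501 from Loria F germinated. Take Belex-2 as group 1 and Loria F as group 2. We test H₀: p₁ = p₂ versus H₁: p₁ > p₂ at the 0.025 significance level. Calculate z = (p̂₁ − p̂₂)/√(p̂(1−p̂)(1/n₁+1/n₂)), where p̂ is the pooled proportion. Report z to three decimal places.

z = 2.357

p̂₁ = 394/550 ≈ 0.71636, p̂₂ = 325/501 ≈ 0.64870.
Pooled p̂ = (394+325)/(550+501) = 719/1051 = 0.68411.
SE = √(p̂(1−p̂)(1/n₁+1/n₂)) = √(0.68411·0.31589·0.00381419) = √(0.000824259) = 0.02871.
z = (0.71636 − 0.64870)/0.02871 = 0.06766/0.02871 = 2.357.
p-value = P(Z > 2.357) ≈ 0.0092. With α = 0.025, reject H₀.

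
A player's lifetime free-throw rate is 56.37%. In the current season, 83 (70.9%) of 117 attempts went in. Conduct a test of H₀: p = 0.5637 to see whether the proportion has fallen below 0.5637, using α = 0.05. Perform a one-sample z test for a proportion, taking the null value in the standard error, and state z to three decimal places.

z = 3.178

p̂ = 83/117 = 0.70940.
Standard error under H₀: √(0.5637×0.4363/117) = 0.04585.
z = (0.70940 − 0.5637)/0.04585 = 0.14570/0.04585 = 3.178.
p-value = P(Z < 3.178) ≈ 0.9993. With α = 0.05, fail to reject H₀.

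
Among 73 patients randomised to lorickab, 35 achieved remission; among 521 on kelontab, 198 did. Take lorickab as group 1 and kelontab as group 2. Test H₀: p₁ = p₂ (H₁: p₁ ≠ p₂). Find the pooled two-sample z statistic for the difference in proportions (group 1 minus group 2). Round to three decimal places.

z = 1.629

p̂₁ = 35/73 = 0.47945, p̂₂ = 198/521 = 0.38004.
Pooled p̂ = (35+198)/(73+521) = 233/594 = 0.39226.
SE = √(p̂(1−p̂)(1/n₁+1/n₂)) = √(0.39226·0.60774·0.015618) = √(0.0037232) = 0.06102.
z = (0.47945 − 0.38004)/0.06102 = 0.09941/0.06102 = 1.629.
Two-sided p-value ≈ 2·Φ(−1.629) = 0.1033.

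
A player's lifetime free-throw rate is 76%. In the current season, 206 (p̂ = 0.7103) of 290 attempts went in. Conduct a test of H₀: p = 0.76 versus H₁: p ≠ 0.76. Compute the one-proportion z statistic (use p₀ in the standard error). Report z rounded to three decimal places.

p̂ = 206/290 = 0.71034.
Standard error under H₀: √(0.76×0.24/290) = 0.02508.
z = (0.71034 − 0.76)/0.02508 = -0.04966/0.02508 = -1.980.

z = -1.980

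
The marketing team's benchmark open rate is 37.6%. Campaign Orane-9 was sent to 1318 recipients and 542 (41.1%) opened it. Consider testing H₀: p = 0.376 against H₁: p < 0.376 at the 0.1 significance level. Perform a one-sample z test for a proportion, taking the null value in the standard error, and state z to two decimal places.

p̂ = 542/1318 ≈ 0.41123.
SE = √(p₀(1−p₀)/n) = √(0.23462/1318) = 0.01334.
z = (0.41123 − 0.376)/0.01334 = 0.03523/0.01334 = 2.64.
p-value = P(Z < 2.640) ≈ 0.9959, so at α = 0.1 we fail to reject H₀.

z = 2.64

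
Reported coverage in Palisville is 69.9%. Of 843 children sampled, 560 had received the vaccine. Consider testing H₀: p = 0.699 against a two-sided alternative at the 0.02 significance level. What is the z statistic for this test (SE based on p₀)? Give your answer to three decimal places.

p̂ = 560/843 = 0.66429.
Standard error under H₀: √(0.699×0.301/843) = 0.01580.
z = (0.66429 − 0.699)/0.01580 = -0.03471/0.01580 = -2.197.
Two-sided p-value ≈ 2·Φ(−2.197) = 0.0280, so at α = 0.02 we fail to reject H₀.

z = -2.197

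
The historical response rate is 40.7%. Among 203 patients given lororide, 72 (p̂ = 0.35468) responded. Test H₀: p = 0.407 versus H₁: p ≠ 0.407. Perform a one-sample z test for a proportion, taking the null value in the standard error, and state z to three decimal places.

p̂ = 72/203 = 0.35468.
Under H₀, SE = √(0.407·0.593/203) = √(0.00118892) = 0.03448.
z = (0.35468 − 0.407)/0.03448 = -0.05232/0.03448 = -1.517.
Two-sided p-value ≈ 2·Φ(−1.517) = 0.1292.

z = -1.517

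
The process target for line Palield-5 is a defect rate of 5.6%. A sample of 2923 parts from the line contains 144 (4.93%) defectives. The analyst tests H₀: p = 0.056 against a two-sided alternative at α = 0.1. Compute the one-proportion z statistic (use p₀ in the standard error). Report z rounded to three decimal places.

z = -1.584

p̂ = 144/2923 ≈ 0.049264.
Under H₀, SE = √(0.056·0.944/2923) = √(1.80855e-05) = 0.004253.
z = (0.049264 − 0.056)/0.004253 = -0.006736/0.004253 = -1.584.
Two-sided p-value ≈ 2·Φ(−1.584) = 0.1132; since p > α = 0.1, fail to reject H₀.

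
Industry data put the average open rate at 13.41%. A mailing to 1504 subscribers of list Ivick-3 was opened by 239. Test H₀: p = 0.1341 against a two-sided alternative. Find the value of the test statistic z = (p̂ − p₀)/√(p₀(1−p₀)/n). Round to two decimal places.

z = 2.82

p̂ = 239/1504 = 0.1589.
SE = √(p₀(1−p₀)/n) = √(0.11612/1504) = 0.0088.
z = (0.1589 − 0.1341)/0.0088 = 0.0248/0.0088 = 2.82.
Two-sided p-value ≈ 2·Φ(−2.824) = 0.0047.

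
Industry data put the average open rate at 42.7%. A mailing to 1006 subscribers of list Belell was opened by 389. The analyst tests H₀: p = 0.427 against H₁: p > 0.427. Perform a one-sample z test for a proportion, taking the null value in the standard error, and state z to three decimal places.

z = -2.585

p̂ = 389/1006 = 0.38668.
Standard error under H₀: √(0.427×0.573/1006) = 0.01560.
z = (0.38668 − 0.427)/0.01560 = -0.04032/0.01560 = -2.585.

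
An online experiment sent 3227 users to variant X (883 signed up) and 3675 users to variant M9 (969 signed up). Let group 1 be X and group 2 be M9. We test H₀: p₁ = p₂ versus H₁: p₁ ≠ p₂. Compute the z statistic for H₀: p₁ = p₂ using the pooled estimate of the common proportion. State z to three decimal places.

z = 0.931

p̂₁ = 883/3227 ≈ 0.273629, p̂₂ = 969/3675 ≈ 0.263673.
Pooled p̂ = (883+969)/(3227+3675) = 1852/6902 = 0.268328.
SE = √(0.196328 × 0.000581994) = 0.010689.
z = (0.273629 − 0.263673)/0.010689 = 0.009956/0.010689 = 0.931.
Two-sided p-value ≈ 2·Φ(−0.931) = 0.3517.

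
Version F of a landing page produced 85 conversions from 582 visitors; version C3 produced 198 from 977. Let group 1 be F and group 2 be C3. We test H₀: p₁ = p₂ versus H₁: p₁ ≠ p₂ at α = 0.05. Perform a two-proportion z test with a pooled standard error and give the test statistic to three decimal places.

z = -2.805

p̂₁ = 85/582 = 0.14605, p̂₂ = 198/977 = 0.20266.
Pooled p̂ = (85+198)/(582+977) = 283/1559 = 0.18153.
SE = √(p̂(1−p̂)(1/n₁+1/n₂)) = √(0.18153·0.81847·0.00274175) = √(0.000407355) = 0.02018.
z = (0.14605 − 0.20266)/0.02018 = -0.05661/0.02018 = -2.805.
p-value = 2·P(Z > 2.805) ≈ 0.0050. With α = 0.05, reject H₀.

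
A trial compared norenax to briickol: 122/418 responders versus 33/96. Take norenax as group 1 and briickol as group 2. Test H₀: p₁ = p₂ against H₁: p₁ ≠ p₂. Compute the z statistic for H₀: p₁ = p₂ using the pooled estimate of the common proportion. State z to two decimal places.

p̂₁ = 122/418 ≈ 0.2919, p̂₂ = 33/96 ≈ 0.3438.
Pooled p̂ = (122+33)/(418+96) = 155/514 = 0.3016.
SE = √(p̂(1−p̂)(1/n₁+1/n₂)) = √(0.3016·0.6984·0.012809) = √(0.00269784) = 0.0519.
z = (0.2919 − 0.3438)/0.0519 = -0.0519/0.0519 = -1.00.

z = -1.00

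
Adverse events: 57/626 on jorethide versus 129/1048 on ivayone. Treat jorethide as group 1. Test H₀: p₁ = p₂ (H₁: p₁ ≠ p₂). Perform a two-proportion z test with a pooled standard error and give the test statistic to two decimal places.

p̂₁ = 57/626 ≈ 0.09105, p̂₂ = 129/1048 ≈ 0.12309.
Pooled p̂ = (57+129)/(626+1048) = 186/1674 = 0.11111.
SE = √(0.0987654 × 0.00255164) = 0.01587.
z = (0.09105 − 0.12309)/0.01587 = -0.03204/0.01587 = -2.02.
p-value = 2·P(Z > 2.018) ≈ 0.0436.

z = -2.02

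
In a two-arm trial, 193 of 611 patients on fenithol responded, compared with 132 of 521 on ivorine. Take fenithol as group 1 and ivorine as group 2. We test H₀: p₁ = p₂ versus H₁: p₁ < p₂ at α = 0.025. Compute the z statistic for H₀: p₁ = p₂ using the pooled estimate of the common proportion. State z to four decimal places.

z = 2.3173

p̂₁ = 193/611 = 0.315876, p̂₂ = 132/521 = 0.253359.
Pooled p̂ = (193+132)/(611+521) = 325/1132 = 0.287102.
SE = √(0.204675 × 0.00355605) = 0.026978.
z = (0.315876 − 0.253359)/0.026978 = 0.062517/0.026978 = 2.3173.
p-value = P(Z < 2.317) ≈ 0.9898; since p > α = 0.025, fail to reject H₀.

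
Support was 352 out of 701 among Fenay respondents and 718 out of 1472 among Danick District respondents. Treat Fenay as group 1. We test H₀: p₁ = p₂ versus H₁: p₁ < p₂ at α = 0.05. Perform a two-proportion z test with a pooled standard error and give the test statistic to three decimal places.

z = 0.626

p̂₁ = 352/701 ≈ 0.50214, p̂₂ = 718/1472 ≈ 0.48777.
Pooled p̂ = (352+718)/(701+1472) = 1070/2173 = 0.49241.
SE = √(p̂(1−p̂)(1/n₁+1/n₂)) = √(0.49241·0.50759·0.00210588) = √(0.000526349) = 0.02294.
z = (0.50214 − 0.48777)/0.02294 = 0.01437/0.02294 = 0.626.
p-value = P(Z < 0.626) ≈ 0.7344; since p > α = 0.05, fail to reject H₀.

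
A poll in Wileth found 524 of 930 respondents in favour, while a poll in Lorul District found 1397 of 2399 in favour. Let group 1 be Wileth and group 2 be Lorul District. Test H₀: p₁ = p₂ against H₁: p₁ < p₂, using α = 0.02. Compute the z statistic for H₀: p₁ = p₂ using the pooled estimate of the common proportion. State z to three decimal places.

p̂₁ = 524/930 = 0.56344, p̂₂ = 1397/2399 = 0.58233.
Pooled p̂ = (524+1397)/(930+2399) = 1921/3329 = 0.57705.
SE = √(p̂(1−p̂)(1/n₁+1/n₂)) = √(0.57705·0.42295·0.00149211) = √(0.000364169) = 0.01908.
z = (0.56344 − 0.58233)/0.01908 = -0.01889/0.01908 = -0.990.
p-value = P(Z < -0.990) ≈ 0.1612, so at α = 0.02 we fail to reject H₀.

z = -0.990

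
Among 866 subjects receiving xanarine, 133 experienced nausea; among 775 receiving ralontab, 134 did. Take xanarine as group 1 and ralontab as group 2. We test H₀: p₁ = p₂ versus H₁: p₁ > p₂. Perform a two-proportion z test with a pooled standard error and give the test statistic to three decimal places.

p̂₁ = 133/866 = 0.15358, p̂₂ = 134/775 = 0.17290.
Pooled p̂ = (133+134)/(866+775) = 267/1641 = 0.16271.
SE = √(p̂(1−p̂)(1/n₁+1/n₂)) = √(0.16271·0.83729·0.00244506) = √(0.000333096) = 0.01825.
z = (0.15358 − 0.17290)/0.01825 = -0.01932/0.01825 = -1.059.

z = -1.059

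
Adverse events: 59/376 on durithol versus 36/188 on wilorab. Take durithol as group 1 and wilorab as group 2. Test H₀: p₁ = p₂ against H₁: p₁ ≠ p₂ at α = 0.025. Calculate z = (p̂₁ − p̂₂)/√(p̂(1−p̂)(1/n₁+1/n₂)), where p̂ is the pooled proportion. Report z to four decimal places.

p̂₁ = 59/376 = 0.156915, p̂₂ = 36/188 = 0.191489.
Pooled p̂ = (59+36)/(376+188) = 95/564 = 0.168440.
SE = √(0.140068 × 0.00797872) = 0.033430.
z = (0.156915 − 0.191489)/0.033430 = -0.034574/0.033430 = -1.0342.
Two-sided p-value ≈ 2·Φ(−1.034) = 0.3010, so at α = 0.025 we fail to reject H₀.

z = -1.0342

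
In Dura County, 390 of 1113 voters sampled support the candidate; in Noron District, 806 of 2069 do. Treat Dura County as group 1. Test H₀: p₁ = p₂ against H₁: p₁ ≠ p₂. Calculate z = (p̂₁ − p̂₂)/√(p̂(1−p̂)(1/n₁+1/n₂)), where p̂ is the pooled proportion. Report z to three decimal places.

p̂₁ = 390/1113 ≈ 0.350404, p̂₂ = 806/2069 ≈ 0.389560.
Pooled p̂ = (390+806)/(1113+2069) = 1196/3182 = 0.375864.
SE = √(0.23459 × 0.0013818) = 0.018004.
z = (0.350404 − 0.389560)/0.018004 = -0.039156/0.018004 = -2.175.
Two-sided p-value ≈ 2·Φ(−2.175) = 0.0296.

z = -2.175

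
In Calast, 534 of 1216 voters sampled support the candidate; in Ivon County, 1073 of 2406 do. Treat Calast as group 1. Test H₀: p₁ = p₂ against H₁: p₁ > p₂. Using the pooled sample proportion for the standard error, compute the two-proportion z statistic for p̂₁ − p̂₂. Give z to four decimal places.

z = -0.3904

p̂₁ = 534/1216 = 0.4391447, p̂₂ = 1073/2406 = 0.4459684.
Pooled p̂ = (534+1073)/(1216+2406) = 1607/3622 = 0.4436775.
SE = √(p̂(1−p̂)(1/n₁+1/n₂)) = √(0.4436775·0.5563225·0.001238) = √(0.000305572) = 0.0174806.
z = (0.4391447 − 0.4459684)/0.0174806 = -0.0068237/0.0174806 = -0.3904.
p-value = P(Z > -0.390) ≈ 0.6519.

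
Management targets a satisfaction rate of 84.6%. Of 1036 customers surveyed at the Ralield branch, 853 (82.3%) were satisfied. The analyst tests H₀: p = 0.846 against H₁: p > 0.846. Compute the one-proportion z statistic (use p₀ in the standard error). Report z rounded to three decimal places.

z = -2.019

p̂ = 853/1036 = 0.823359.
Under H₀, SE = √(0.846·0.154/1036) = √(0.000125757) = 0.011214.
z = (0.823359 − 0.846)/0.011214 = -0.022641/0.011214 = -2.019.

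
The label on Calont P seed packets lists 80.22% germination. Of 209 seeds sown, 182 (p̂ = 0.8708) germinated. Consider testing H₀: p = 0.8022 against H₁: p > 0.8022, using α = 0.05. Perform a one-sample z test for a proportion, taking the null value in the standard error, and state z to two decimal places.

p̂ = 182/209 = 0.8708.
Under H₀, SE = √(0.8022·0.1978/209) = √(0.000759211) = 0.0276.
z = (0.8708 − 0.8022)/0.0276 = 0.0686/0.0276 = 2.49.
p-value = P(Z > 2.490) ≈ 0.0064, so at α = 0.05 we reject H₀.

z = 2.49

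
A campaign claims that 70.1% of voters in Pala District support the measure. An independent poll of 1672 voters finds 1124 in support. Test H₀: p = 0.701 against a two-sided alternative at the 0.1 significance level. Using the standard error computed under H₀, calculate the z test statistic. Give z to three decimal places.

z = -2.568

p̂ = 1124/1672 ≈ 0.672249.
SE = √(p₀(1−p₀)/n) = √(0.2096/1672) = 0.011196.
z = (0.672249 − 0.701)/0.011196 = -0.028751/0.011196 = -2.568.
Two-sided p-value ≈ 2·Φ(−2.568) = 0.0102, so at α = 0.1 we reject H₀.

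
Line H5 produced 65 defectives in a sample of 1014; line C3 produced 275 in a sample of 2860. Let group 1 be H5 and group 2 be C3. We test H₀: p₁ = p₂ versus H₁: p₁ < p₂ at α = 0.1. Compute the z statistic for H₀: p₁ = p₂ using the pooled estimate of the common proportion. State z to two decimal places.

z = -3.10

p̂₁ = 65/1014 ≈ 0.06410, p̂₂ = 275/2860 ≈ 0.09615.
Pooled p̂ = (65+275)/(1014+2860) = 340/3874 = 0.08776.
SE = √(p̂(1−p̂)(1/n₁+1/n₂)) = √(0.08776·0.91224·0.00133584) = √(0.00010695) = 0.01034.
z = (0.06410 − 0.09615)/0.01034 = -0.03205/0.01034 = -3.10.
p-value = P(Z < -3.099) ≈ 0.0010; since p < α = 0.1, reject H₀.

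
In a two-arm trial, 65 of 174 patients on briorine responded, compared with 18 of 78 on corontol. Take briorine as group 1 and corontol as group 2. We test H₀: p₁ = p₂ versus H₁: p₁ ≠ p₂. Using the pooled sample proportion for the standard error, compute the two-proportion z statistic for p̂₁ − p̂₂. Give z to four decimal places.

z = 2.2297

p̂₁ = 65/174 ≈ 0.373563, p̂₂ = 18/78 ≈ 0.230769.
Pooled p̂ = (65+18)/(174+78) = 83/252 = 0.329365.
SE = √(p̂(1−p̂)(1/n₁+1/n₂)) = √(0.329365·0.670635·0.0185676) = √(0.00410129) = 0.064041.
z = (0.373563 − 0.230769)/0.064041 = 0.142794/0.064041 = 2.2297.
p-value = 2·P(Z > 2.230) ≈ 0.0258.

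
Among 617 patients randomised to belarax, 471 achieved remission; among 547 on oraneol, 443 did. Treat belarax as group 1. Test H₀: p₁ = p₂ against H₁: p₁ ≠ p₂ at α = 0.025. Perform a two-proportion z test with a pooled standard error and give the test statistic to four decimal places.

p̂₁ = 471/617 = 0.763371, p̂₂ = 443/547 = 0.809872.
Pooled p̂ = (471+443)/(617+547) = 914/1164 = 0.785223.
SE = √(0.168648 × 0.0034489) = 0.024117.
z = (0.763371 − 0.809872)/0.024117 = -0.046501/0.024117 = -1.9281.
Two-sided p-value ≈ 2·Φ(−1.928) = 0.0538, so at α = 0.025 we fail to reject H₀.

z = -1.9281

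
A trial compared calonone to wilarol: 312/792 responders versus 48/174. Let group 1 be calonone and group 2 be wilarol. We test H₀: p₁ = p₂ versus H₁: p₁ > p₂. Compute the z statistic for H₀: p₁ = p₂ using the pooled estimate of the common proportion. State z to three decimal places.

p̂₁ = 312/792 = 0.39394, p̂₂ = 48/174 = 0.27586.
Pooled p̂ = (312+48)/(792+174) = 360/966 = 0.37267.
SE = √(0.233787 × 0.00700975) = 0.04048.
z = (0.39394 − 0.27586)/0.04048 = 0.11808/0.04048 = 2.917.
p-value = P(Z > 2.917) ≈ 0.0018.

z = 2.917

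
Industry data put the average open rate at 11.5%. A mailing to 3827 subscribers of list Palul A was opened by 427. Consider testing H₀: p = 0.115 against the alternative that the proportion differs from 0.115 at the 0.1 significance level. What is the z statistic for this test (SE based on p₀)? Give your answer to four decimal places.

p̂ = 427/3827 ≈ 0.111576.
SE = √(p₀(1−p₀)/n) = √(0.10178/3827) = 0.005157.
z = (0.111576 − 0.115)/0.005157 = -0.003424/0.005157 = -0.6640.
Two-sided p-value ≈ 2·Φ(−0.664) = 0.5067, so at α = 0.1 we fail to reject H₀.

z = -0.6640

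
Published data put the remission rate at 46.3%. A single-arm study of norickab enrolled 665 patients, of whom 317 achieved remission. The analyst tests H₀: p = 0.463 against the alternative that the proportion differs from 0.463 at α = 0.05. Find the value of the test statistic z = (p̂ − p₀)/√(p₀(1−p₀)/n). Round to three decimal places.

p̂ = 317/665 = 0.47669.
Under H₀, SE = √(0.463·0.537/665) = √(0.000373881) = 0.01934.
z = (0.47669 − 0.463)/0.01934 = 0.01369/0.01934 = 0.708.
p-value = 2·P(Z > 0.708) ≈ 0.4789; since p > α = 0.05, fail to reject H₀.

z = 0.708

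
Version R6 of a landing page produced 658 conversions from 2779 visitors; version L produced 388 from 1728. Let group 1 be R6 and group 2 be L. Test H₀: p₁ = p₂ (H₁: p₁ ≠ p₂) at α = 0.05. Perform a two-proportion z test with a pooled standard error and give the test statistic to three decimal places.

p̂₁ = 658/2779 = 0.236776, p̂₂ = 388/1728 = 0.224537.
Pooled p̂ = (658+388)/(2779+1728) = 1046/4507 = 0.232083.
SE = √(0.178221 × 0.000938545) = 0.012933.
z = (0.236776 − 0.224537)/0.012933 = 0.012239/0.012933 = 0.946.
p-value = 2·P(Z > 0.946) ≈ 0.3440. With α = 0.05, fail to reject H₀.

z = 0.946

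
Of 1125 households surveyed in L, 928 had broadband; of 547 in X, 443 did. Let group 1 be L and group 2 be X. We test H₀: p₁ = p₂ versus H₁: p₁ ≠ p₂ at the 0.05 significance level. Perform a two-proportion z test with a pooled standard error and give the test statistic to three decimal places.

z = 0.750

p̂₁ = 928/1125 = 0.82489, p̂₂ = 443/547 = 0.80987.
Pooled p̂ = (928+443)/(1125+547) = 1371/1672 = 0.81998.
SE = √(0.147615 × 0.00271704) = 0.02003.
z = (0.82489 − 0.80987)/0.02003 = 0.01502/0.02003 = 0.750.
Two-sided p-value ≈ 2·Φ(−0.750) = 0.4534, so at α = 0.05 we fail to reject H₀.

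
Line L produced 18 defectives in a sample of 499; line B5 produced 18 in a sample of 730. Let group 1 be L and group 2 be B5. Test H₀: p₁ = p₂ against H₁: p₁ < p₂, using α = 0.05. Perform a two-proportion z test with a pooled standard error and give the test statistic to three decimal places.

z = 1.165

p̂₁ = 18/499 ≈ 0.03607, p̂₂ = 18/730 ≈ 0.02466.
Pooled p̂ = (18+18)/(499+730) = 36/1229 = 0.02929.
SE = √(0.0284341 × 0.00337387) = 0.00979.
z = (0.03607 − 0.02466)/0.00979 = 0.01141/0.00979 = 1.165.
p-value = P(Z < 1.165) ≈ 0.8781; since p > α = 0.05, fail to reject H₀.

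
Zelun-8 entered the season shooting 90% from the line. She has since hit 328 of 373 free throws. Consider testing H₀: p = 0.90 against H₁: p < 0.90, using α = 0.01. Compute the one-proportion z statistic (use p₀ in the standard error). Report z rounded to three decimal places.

p̂ = 328/373 = 0.87936.
Under H₀, SE = √(0.9·0.1/373) = √(0.000241287) = 0.01553.
z = (0.87936 − 0.9)/0.01553 = -0.02064/0.01553 = -1.329.
p-value = P(Z < -1.329) ≈ 0.0919; since p > α = 0.01, fail to reject H₀.

z = -1.329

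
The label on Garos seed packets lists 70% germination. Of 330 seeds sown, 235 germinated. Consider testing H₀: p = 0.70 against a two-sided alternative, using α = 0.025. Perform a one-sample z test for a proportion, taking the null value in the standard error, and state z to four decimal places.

p̂ = 235/330 = 0.712121.
Standard error under H₀: √(0.7×0.3/330) = 0.025226.
z = (0.712121 − 0.7)/0.025226 = 0.012121/0.025226 = 0.4805.
Two-sided p-value ≈ 2·Φ(−0.480) = 0.6309. With α = 0.025, fail to reject H₀.

z = 0.4805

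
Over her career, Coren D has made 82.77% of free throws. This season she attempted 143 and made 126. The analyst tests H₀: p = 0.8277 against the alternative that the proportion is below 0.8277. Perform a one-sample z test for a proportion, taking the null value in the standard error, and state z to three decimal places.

z = 1.692

p̂ = 126/143 ≈ 0.88112.
SE = √(p₀(1−p₀)/n) = √(0.14261/143) = 0.03158.
z = (0.88112 − 0.8277)/0.03158 = 0.05342/0.03158 = 1.692.
p-value = P(Z < 1.692) ≈ 0.9546.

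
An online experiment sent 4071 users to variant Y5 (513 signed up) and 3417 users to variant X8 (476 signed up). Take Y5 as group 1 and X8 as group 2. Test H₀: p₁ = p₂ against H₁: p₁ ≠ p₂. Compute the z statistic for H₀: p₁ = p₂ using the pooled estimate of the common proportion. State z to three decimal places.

p̂₁ = 513/4071 = 0.126013, p̂₂ = 476/3417 = 0.139303.
Pooled p̂ = (513+476)/(4071+3417) = 989/7488 = 0.132078.
SE = √(0.114633 × 0.000538294) = 0.007855.
z = (0.126013 − 0.139303)/0.007855 = -0.013290/0.007855 = -1.692.
Two-sided p-value ≈ 2·Φ(−1.692) = 0.0907.

z = -1.692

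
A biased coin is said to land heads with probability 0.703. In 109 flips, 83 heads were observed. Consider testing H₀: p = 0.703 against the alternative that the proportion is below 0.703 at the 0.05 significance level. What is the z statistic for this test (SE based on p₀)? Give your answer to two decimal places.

p̂ = 83/109 = 0.7615.
Standard error under H₀: √(0.703×0.297/109) = 0.0438.
z = (0.7615 − 0.703)/0.0438 = 0.0585/0.0438 = 1.34.
p-value = P(Z < 1.336) ≈ 0.9092, so at α = 0.05 we fail to reject H₀.

z = 1.34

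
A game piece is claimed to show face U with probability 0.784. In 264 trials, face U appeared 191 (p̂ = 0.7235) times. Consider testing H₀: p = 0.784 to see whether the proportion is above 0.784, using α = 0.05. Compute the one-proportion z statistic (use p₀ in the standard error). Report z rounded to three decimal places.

z = -2.389

p̂ = 191/264 ≈ 0.72348.
SE = √(p₀(1−p₀)/n) = √(0.16934/264) = 0.02533.
z = (0.72348 − 0.784)/0.02533 = -0.06052/0.02533 = -2.389.
p-value = P(Z > -2.389) ≈ 0.9916; since p > α = 0.05, fail to reject H₀.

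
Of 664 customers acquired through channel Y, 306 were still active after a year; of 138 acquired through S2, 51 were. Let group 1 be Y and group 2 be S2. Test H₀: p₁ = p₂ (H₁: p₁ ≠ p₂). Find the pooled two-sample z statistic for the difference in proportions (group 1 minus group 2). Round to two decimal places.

p̂₁ = 306/664 = 0.4608, p̂₂ = 51/138 = 0.3696.
Pooled p̂ = (306+51)/(664+138) = 357/802 = 0.4451.
SE = √(0.24699 × 0.0087524) = 0.0465.
z = (0.4608 − 0.3696)/0.0465 = 0.0912/0.0465 = 1.96.

z = 1.96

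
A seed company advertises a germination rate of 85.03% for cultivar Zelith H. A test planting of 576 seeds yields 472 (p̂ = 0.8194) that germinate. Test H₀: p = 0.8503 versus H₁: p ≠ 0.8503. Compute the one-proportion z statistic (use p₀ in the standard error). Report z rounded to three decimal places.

p̂ = 472/576 ≈ 0.819444.
SE = √(p₀(1−p₀)/n) = √(0.12729/576) = 0.014866.
z = (0.819444 − 0.8503)/0.014866 = -0.030856/0.014866 = -2.076.
p-value = 2·P(Z > 2.076) ≈ 0.0379.

z = -2.076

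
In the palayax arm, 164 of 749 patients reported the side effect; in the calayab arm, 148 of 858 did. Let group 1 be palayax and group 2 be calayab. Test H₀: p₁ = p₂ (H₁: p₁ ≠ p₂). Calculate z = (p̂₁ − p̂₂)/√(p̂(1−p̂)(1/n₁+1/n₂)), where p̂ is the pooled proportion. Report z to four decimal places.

p̂₁ = 164/749 = 0.218959, p̂₂ = 148/858 = 0.172494.
Pooled p̂ = (164+148)/(749+858) = 312/1607 = 0.194151.
SE = √(p̂(1−p̂)(1/n₁+1/n₂)) = √(0.194151·0.805849·0.00250061) = √(0.000391237) = 0.019780.
z = (0.218959 − 0.172494)/0.019780 = 0.046465/0.019780 = 2.3491.
Two-sided p-value ≈ 2·Φ(−2.349) = 0.0188.

z = 2.3491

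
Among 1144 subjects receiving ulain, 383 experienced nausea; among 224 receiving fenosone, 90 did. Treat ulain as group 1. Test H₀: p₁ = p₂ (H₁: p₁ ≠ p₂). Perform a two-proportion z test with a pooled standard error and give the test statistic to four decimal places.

p̂₁ = 383/1144 = 0.334790, p̂₂ = 90/224 = 0.401786.
Pooled p̂ = (383+90)/(1144+224) = 473/1368 = 0.345760.
SE = √(p̂(1−p̂)(1/n₁+1/n₂)) = √(0.345760·0.654240·0.00533841) = √(0.0012076) = 0.034751.
z = (0.334790 − 0.401786)/0.034751 = -0.066996/0.034751 = -1.9279.
Two-sided p-value ≈ 2·Φ(−1.928) = 0.0539.

z = -1.9279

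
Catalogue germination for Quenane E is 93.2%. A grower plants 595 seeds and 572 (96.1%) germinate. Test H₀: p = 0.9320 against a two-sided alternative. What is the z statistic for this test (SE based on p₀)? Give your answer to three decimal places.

p̂ = 572/595 ≈ 0.96134.
SE = √(p₀(1−p₀)/n) = √(0.063376/595) = 0.01032.
z = (0.96134 − 0.932)/0.01032 = 0.02934/0.01032 = 2.843.
Two-sided p-value ≈ 2·Φ(−2.843) = 0.0045.

z = 2.843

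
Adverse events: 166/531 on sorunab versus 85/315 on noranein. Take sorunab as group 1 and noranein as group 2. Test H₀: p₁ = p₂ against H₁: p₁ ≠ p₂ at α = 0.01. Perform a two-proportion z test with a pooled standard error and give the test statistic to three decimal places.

p̂₁ = 166/531 = 0.31262, p̂₂ = 85/315 = 0.26984.
Pooled p̂ = (166+85)/(531+315) = 251/846 = 0.29669.
SE = √(p̂(1−p̂)(1/n₁+1/n₂)) = √(0.29669·0.70331·0.00505784) = √(0.0010554) = 0.03249.
z = (0.31262 − 0.26984)/0.03249 = 0.04278/0.03249 = 1.317.
p-value = 2·P(Z > 1.317) ≈ 0.1879, so at α = 0.01 we fail to reject H₀.

z = 1.317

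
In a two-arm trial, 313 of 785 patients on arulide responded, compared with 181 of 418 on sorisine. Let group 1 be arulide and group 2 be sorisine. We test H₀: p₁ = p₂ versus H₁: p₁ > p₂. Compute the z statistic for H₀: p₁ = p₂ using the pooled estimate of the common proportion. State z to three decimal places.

p̂₁ = 313/785 = 0.39873, p̂₂ = 181/418 = 0.43301.
Pooled p̂ = (313+181)/(785+418) = 494/1203 = 0.41064.
SE = √(p̂(1−p̂)(1/n₁+1/n₂)) = √(0.41064·0.58936·0.00366623) = √(0.000887282) = 0.02979.
z = (0.39873 − 0.43301)/0.02979 = -0.03428/0.02979 = -1.151.
p-value = P(Z > -1.151) ≈ 0.8752.

z = -1.151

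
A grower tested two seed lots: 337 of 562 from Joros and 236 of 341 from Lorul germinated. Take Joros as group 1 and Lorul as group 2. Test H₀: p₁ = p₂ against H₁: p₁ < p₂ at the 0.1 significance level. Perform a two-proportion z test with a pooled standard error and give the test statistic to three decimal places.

p̂₁ = 337/562 = 0.59964, p̂₂ = 236/341 = 0.69208.
Pooled p̂ = (337+236)/(562+341) = 573/903 = 0.63455.
SE = √(p̂(1−p̂)(1/n₁+1/n₂)) = √(0.63455·0.36545·0.00471191) = √(0.00109267) = 0.03306.
z = (0.59964 − 0.69208)/0.03306 = -0.09244/0.03306 = -2.796.
p-value = P(Z < -2.796) ≈ 0.0026. With α = 0.1, reject H₀.

z = -2.796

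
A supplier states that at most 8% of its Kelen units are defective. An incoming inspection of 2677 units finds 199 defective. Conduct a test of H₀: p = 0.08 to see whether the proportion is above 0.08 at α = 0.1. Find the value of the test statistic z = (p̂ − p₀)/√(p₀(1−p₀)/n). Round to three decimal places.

z = -1.080

p̂ = 199/2677 ≈ 0.07434.
SE = √(p₀(1−p₀)/n) = √(0.0736/2677) = 0.00524.
z = (0.07434 − 0.08)/0.00524 = -0.00566/0.00524 = -1.080.
p-value = P(Z > -1.080) ≈ 0.8599, so at α = 0.1 we fail to reject H₀.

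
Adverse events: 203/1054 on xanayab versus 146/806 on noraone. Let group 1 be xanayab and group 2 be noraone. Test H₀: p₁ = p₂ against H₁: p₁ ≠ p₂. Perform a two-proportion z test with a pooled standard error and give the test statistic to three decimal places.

z = 0.627

p̂₁ = 203/1054 ≈ 0.19260, p̂₂ = 146/806 ≈ 0.18114.
Pooled p̂ = (203+146)/(1054+806) = 349/1860 = 0.18763.
SE = √(p̂(1−p̂)(1/n₁+1/n₂)) = √(0.18763·0.81237·0.00218946) = √(0.000333735) = 0.01827.
z = (0.19260 − 0.18114)/0.01827 = 0.01146/0.01827 = 0.627.
Two-sided p-value ≈ 2·Φ(−0.627) = 0.5305.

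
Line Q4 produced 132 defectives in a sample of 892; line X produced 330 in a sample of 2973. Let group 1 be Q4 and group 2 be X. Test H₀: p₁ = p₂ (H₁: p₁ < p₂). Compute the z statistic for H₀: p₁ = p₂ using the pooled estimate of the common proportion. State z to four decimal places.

z = 2.9861

p̂₁ = 132/892 = 0.147982, p̂₂ = 330/2973 = 0.110999.
Pooled p̂ = (132+330)/(892+2973) = 462/3865 = 0.119534.
SE = √(p̂(1−p̂)(1/n₁+1/n₂)) = √(0.119534·0.880466·0.00145744) = √(0.000153389) = 0.012385.
z = (0.147982 − 0.110999)/0.012385 = 0.036983/0.012385 = 2.9861.
p-value = P(Z < 2.986) ≈ 0.9986.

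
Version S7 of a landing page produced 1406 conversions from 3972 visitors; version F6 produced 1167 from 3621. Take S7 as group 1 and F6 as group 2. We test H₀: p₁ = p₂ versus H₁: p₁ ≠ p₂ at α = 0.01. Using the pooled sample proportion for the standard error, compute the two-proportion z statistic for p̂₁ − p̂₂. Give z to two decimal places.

p̂₁ = 1406/3972 = 0.3540, p̂₂ = 1167/3621 = 0.3223.
Pooled p̂ = (1406+1167)/(3972+3621) = 2573/7593 = 0.3389.
SE = √(p̂(1−p̂)(1/n₁+1/n₂)) = √(0.3389·0.6611·0.000527929) = √(0.000118275) = 0.0109.
z = (0.3540 − 0.3223)/0.0109 = 0.0317/0.0109 = 2.91.
Two-sided p-value ≈ 2·Φ(−2.914) = 0.0036, so at α = 0.01 we reject H₀.

z = 2.91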